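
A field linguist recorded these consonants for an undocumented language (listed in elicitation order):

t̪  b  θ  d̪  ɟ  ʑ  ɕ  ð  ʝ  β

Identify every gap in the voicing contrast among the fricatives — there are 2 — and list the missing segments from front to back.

/ɸ/, /ç/

bilabial: voiceless —, voiced /β/.
dental: voiceless /θ/, voiced /ð/.
alveolo-palatal: voiceless /ɕ/, voiced /ʑ/.
palatal: voiceless —, voiced /ʝ/.
Gaps, from front to back: bilabial lacks voiceless (/ɸ/); palatal lacks voiceless (/ç/).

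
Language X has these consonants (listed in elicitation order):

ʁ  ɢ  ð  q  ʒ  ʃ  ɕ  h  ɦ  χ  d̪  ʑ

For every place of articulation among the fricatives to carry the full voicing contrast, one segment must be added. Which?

/θ/

place of articulation  voiceless  voiced  
dental            —         ð       
postalveolar      ʃ         ʒ       
alveolo-palatal   ɕ         ʑ       
uvular            χ         ʁ       
glottal           h         ɦ       
The dental row has no voiceless member, so the gap is the voiceless dental fricative /θ/.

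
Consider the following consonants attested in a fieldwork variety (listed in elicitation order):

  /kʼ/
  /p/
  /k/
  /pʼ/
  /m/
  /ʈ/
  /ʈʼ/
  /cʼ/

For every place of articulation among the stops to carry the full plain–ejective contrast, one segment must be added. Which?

place of articulation  plain     ejective
bilabial          p         pʼ      
retroflex         ʈ         ʈʼ      
palatal           —         cʼ      
velar             k         kʼ      
The palatal row has no plain member, so the gap is the plain palatal stop /c/.

/c/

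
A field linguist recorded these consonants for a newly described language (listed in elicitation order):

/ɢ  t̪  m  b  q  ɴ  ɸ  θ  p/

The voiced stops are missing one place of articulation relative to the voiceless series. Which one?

place of articulation  voiceless  voiced  
bilabial          p         b       
dental            t̪        —       
uvular            q         ɢ       
Every place of articulation has a voiced member except dental, where /d̪/ would be expected.

dental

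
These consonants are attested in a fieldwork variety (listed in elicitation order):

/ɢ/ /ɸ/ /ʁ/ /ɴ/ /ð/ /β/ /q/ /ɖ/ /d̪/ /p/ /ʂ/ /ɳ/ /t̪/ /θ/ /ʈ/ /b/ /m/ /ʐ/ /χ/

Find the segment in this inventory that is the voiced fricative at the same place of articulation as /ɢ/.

/ɢ/ is a voiced uvular stop.
The voiced fricative at the same place is a voiced uvular fricative — in this inventory, /ʁ/.

/ʁ/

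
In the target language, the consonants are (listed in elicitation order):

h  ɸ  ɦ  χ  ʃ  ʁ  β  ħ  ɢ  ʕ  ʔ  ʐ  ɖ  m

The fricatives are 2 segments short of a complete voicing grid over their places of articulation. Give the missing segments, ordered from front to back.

bilabial: voiceless /ɸ/, voiced /β/.
postalveolar: voiceless /ʃ/, voiced —.
retroflex: voiceless —, voiced /ʐ/.
uvular: voiceless /χ/, voiced /ʁ/.
pharyngeal: voiceless /ħ/, voiced /ʕ/.
glottal: voiceless /h/, voiced /ɦ/.
Gaps, from front to back: postalveolar lacks voiced (/ʒ/); retroflex lacks voiceless (/ʂ/).

/ʒ/, /ʂ/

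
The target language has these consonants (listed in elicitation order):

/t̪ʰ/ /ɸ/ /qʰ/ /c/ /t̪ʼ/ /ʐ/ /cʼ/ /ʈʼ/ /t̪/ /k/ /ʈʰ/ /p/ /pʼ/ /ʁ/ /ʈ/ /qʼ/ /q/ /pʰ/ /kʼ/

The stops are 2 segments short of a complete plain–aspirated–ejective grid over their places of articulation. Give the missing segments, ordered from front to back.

Plain: /p/ (bilabial), /t̪/ (dental), /ʈ/ (retroflex), /c/ (palatal), /k/ (velar), /q/ (uvular).
Aspirated: /pʰ/ (bilabial), /t̪ʰ/ (dental), /ʈʰ/ (retroflex), /qʰ/ (uvular).
Ejective: /pʼ/ (bilabial), /t̪ʼ/ (dental), /ʈʼ/ (retroflex), /cʼ/ (palatal), /kʼ/ (velar), /qʼ/ (uvular).
Gaps, from front to back: palatal lacks aspirated (/cʰ/); velar lacks aspirated (/kʰ/).

/cʰ/, /kʰ/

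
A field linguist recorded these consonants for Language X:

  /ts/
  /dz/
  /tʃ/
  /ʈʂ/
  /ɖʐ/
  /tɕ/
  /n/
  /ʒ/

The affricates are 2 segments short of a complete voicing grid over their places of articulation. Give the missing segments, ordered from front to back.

/dʒ/, /dʑ/

Voiceless: /ts/ (alveolar), /tʃ/ (postalveolar), /ʈʂ/ (retroflex), /tɕ/ (alveolo-palatal).
Voiced: /dz/ (alveolar), /ɖʐ/ (retroflex).
Gaps, from front to back: postalveolar lacks voiced (/dʒ/); alveolo-palatal lacks voiced (/dʑ/).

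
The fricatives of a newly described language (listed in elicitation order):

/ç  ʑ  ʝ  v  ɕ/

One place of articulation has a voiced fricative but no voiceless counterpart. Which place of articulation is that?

labiodental

place of articulation  voiceless  voiced  
labiodental       —         v       
alveolo-palatal   ɕ         ʑ       
palatal           ç         ʝ       
Every place of articulation has a voiceless member except labiodental, where /f/ would be expected.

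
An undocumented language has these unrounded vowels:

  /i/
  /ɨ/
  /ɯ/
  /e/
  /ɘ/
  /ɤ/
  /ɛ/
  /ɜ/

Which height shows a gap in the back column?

low-mid

Front: /i/ (high), /e/ (high-mid), /ɛ/ (low-mid).
Central: /ɨ/ (high), /ɘ/ (high-mid), /ɜ/ (low-mid).
Back: /ɯ/ (high), /ɤ/ (high-mid).
Every height has a back member except low-mid, where /ʌ/ would be expected.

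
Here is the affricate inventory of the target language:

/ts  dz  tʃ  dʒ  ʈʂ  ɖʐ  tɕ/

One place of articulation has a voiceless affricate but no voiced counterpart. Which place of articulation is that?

place of articulation  voiceless  voiced  
alveolar          ts        dz      
postalveolar      tʃ        dʒ      
retroflex         ʈʂ        ɖʐ      
alveolo-palatal   tɕ        —       
Every place of articulation has a voiced member except alveolo-palatal, where /dʑ/ would be expected.

alveolo-palatal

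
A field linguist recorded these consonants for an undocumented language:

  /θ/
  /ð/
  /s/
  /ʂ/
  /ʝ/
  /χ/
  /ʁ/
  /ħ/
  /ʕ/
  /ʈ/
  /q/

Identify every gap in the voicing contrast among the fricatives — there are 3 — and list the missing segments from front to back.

place of articulation  voiceless  voiced  
dental            θ         ð       
alveolar          s         —       
retroflex         ʂ         —       
palatal           —         ʝ       
uvular            χ         ʁ       
pharyngeal        ħ         ʕ       
Gaps, from front to back: alveolar lacks voiced (/z/); retroflex lacks voiced (/ʐ/); palatal lacks voiceless (/ç/).

/z/, /ʐ/, /ç/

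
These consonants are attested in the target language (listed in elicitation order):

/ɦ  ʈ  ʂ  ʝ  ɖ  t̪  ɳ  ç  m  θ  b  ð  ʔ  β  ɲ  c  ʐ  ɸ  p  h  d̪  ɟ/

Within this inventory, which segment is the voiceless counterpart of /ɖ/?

/ʈ/

/ɖ/ is a voiced retroflex stop.
The voiceless counterpart is a voiceless retroflex stop — in this inventory, /ʈ/.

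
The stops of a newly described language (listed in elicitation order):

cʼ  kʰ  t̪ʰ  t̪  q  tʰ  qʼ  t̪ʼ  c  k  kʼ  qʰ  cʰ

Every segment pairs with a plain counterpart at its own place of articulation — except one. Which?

/tʰ/

Dental: /t̪/ ~ /t̪ʰ/ ~ /t̪ʼ/
Palatal: /c/ ~ /cʰ/ ~ /cʼ/
Velar: /k/ ~ /kʰ/ ~ /kʼ/
Uvular: /q/ ~ /qʰ/ ~ /qʼ/
Alveolar: only /tʰ/ (aspirated); no plain partner.
So /tʰ/ is the unpaired segment.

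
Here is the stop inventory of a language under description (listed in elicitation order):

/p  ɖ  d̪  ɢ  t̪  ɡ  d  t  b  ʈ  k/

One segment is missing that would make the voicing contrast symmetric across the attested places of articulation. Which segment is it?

/q/

bilabial: voiceless /p/, voiced /b/.
dental: voiceless /t̪/, voiced /d̪/.
alveolar: voiceless /t/, voiced /d/.
retroflex: voiceless /ʈ/, voiced /ɖ/.
velar: voiceless /k/, voiced /ɡ/.
uvular: voiceless —, voiced /ɢ/.
The uvular row has no voiceless member, so the gap is the voiceless uvular stop /q/.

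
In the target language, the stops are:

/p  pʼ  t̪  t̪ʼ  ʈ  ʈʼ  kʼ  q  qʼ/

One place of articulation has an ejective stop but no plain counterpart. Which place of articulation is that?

bilabial: plain /p/, ejective /pʼ/.
dental: plain /t̪/, ejective /t̪ʼ/.
retroflex: plain /ʈ/, ejective /ʈʼ/.
velar: plain —, ejective /kʼ/.
uvular: plain /q/, ejective /qʼ/.
Every place of articulation has a plain member except velar, where /k/ would be expected.

velar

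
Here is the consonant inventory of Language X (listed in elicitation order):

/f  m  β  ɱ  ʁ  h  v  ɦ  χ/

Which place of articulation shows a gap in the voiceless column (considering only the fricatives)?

bilabial

Voiceless: /f/ (labiodental), /χ/ (uvular), /h/ (glottal).
Voiced: /β/ (bilabial), /v/ (labiodental), /ʁ/ (uvular), /ɦ/ (glottal).
Every place of articulation has a voiceless member except bilabial, where /ɸ/ would be expected.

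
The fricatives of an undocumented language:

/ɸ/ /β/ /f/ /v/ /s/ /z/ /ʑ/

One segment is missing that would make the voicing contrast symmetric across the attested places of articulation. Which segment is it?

/ɕ/

Voiceless: /ɸ/ (bilabial), /f/ (labiodental), /s/ (alveolar).
Voiced: /β/ (bilabial), /v/ (labiodental), /z/ (alveolar), /ʑ/ (alveolo-palatal).
The alveolo-palatal row has no voiceless member, so the gap is the voiceless alveolo-palatal fricative /ɕ/.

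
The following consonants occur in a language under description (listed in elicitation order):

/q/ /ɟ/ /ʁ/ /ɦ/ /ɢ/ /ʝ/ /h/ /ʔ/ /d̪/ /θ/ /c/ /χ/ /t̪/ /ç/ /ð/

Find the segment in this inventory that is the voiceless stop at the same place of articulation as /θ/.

/θ/ is a voiceless dental fricative.
The voiceless stop at the same place is a voiceless dental stop — in this inventory, /t̪/.

/t̪/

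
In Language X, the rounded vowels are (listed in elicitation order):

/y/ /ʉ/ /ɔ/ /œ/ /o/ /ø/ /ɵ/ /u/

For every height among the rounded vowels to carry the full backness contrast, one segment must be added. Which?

/ɞ/

height            front     central   back    
high              y         ʉ         u       
high-mid          ø         ɵ         o       
low-mid           œ         —         ɔ       
The low-mid row has no central member, so the gap is the low-mid central rounded vowel /ɞ/.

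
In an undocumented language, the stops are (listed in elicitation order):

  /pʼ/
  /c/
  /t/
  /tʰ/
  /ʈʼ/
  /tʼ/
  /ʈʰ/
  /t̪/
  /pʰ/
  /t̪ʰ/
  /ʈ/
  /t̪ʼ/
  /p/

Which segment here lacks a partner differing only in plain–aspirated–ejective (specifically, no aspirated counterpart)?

Bilabial: /p/ ~ /pʰ/ ~ /pʼ/
Dental: /t̪/ ~ /t̪ʰ/ ~ /t̪ʼ/
Alveolar: /t/ ~ /tʰ/ ~ /tʼ/
Retroflex: /ʈ/ ~ /ʈʰ/ ~ /ʈʼ/
Palatal: only /c/ (plain); no aspirated partner.
So /c/ is the unpaired segment.

/c/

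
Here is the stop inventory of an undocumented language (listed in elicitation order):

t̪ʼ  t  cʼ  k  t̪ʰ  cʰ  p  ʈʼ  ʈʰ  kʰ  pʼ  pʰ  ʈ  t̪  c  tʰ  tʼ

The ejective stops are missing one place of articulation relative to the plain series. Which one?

velar

bilabial: plain /p/, aspirated /pʰ/, ejective /pʼ/.
dental: plain /t̪/, aspirated /t̪ʰ/, ejective /t̪ʼ/.
alveolar: plain /t/, aspirated /tʰ/, ejective /tʼ/.
retroflex: plain /ʈ/, aspirated /ʈʰ/, ejective /ʈʼ/.
palatal: plain /c/, aspirated /cʰ/, ejective /cʼ/.
velar: plain /k/, aspirated /kʰ/, ejective —.
Every place of articulation has an ejective member except velar, where /kʼ/ would be expected.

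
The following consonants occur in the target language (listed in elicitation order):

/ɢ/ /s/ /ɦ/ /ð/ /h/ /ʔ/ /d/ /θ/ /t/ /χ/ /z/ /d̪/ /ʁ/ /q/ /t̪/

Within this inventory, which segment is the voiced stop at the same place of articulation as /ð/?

/d̪/

/ð/ is a voiced dental fricative.
The voiced stop at the same place is a voiced dental stop — in this inventory, /d̪/.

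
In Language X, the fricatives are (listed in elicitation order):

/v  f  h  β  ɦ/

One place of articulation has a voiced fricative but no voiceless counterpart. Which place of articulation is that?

place of articulation  voiceless  voiced  
bilabial          —         β       
labiodental       f         v       
glottal           h         ɦ       
Every place of articulation has a voiceless member except bilabial, where /ɸ/ would be expected.

bilabial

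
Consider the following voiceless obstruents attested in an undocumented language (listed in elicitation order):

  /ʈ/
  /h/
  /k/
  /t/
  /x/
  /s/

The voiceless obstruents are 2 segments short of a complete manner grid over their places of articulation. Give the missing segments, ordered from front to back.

place of articulation  stop      fricative
alveolar          t         s       
retroflex         ʈ         —       
velar             k         x       
glottal           —         h       
Gaps, from front to back: retroflex lacks fricative (/ʂ/); glottal lacks stop (/ʔ/).

/ʂ/, /ʔ/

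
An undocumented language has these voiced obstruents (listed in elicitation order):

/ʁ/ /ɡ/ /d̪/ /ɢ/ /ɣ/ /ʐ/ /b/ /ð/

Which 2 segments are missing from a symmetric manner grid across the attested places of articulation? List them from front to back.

bilabial: stop /b/, fricative —.
dental: stop /d̪/, fricative /ð/.
retroflex: stop —, fricative /ʐ/.
velar: stop /ɡ/, fricative /ɣ/.
uvular: stop /ɢ/, fricative /ʁ/.
Gaps, from front to back: bilabial lacks fricative (/β/); retroflex lacks stop (/ɖ/).

/β/, /ɖ/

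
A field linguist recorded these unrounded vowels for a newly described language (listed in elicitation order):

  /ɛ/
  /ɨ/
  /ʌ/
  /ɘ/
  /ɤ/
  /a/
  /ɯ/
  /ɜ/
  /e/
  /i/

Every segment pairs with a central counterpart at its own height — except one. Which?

/a/

High: /i/ ~ /ɨ/ ~ /ɯ/
High-mid: /e/ ~ /ɘ/ ~ /ɤ/
Low-mid: /ɛ/ ~ /ɜ/ ~ /ʌ/
Low: only /a/ (front); no central partner.
So /a/ is the unpaired segment.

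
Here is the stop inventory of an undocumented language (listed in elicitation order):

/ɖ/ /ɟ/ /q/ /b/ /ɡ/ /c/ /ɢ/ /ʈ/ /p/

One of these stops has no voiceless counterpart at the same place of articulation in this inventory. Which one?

Bilabial: /p/ ~ /b/
Retroflex: /ʈ/ ~ /ɖ/
Palatal: /c/ ~ /ɟ/
Uvular: /q/ ~ /ɢ/
Velar: only /ɡ/ (voiced); no voiceless partner.
So /ɡ/ is the unpaired segment.

/ɡ/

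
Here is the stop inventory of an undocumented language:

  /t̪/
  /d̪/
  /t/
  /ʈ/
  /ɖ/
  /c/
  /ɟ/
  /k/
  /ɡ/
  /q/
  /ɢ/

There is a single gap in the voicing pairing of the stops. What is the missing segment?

/d/

place of articulation  voiceless  voiced  
dental            t̪        d̪      
alveolar          t         —       
retroflex         ʈ         ɖ       
palatal           c         ɟ       
velar             k         ɡ       
uvular            q         ɢ       
The alveolar row has no voiced member, so the gap is the voiced alveolar stop /d/.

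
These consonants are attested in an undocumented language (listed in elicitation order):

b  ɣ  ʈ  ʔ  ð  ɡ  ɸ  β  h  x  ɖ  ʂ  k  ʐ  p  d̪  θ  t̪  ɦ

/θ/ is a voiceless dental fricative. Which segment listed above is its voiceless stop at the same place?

The voiceless stop at the same place is a voiceless dental stop — in this inventory, /t̪/.

/t̪/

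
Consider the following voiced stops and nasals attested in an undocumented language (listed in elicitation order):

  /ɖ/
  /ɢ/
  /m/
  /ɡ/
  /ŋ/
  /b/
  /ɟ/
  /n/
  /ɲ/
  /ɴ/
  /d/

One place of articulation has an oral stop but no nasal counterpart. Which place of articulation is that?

bilabial: oral stop /b/, nasal /m/.
alveolar: oral stop /d/, nasal /n/.
retroflex: oral stop /ɖ/, nasal —.
palatal: oral stop /ɟ/, nasal /ɲ/.
velar: oral stop /ɡ/, nasal /ŋ/.
uvular: oral stop /ɢ/, nasal /ɴ/.
Every place of articulation has a nasal member except retroflex, where /ɳ/ would be expected.

retroflex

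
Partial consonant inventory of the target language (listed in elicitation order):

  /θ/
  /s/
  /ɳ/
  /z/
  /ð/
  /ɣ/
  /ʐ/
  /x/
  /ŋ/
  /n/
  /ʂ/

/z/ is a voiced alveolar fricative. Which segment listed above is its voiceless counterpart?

The voiceless counterpart is a voiceless alveolar fricative — in this inventory, /s/.

/s/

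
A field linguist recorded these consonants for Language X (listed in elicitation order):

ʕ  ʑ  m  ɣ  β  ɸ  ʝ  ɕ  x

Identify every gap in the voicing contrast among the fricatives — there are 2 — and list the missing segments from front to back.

Voiceless: /ɸ/ (bilabial), /ɕ/ (alveolo-palatal), /x/ (velar).
Voiced: /β/ (bilabial), /ʑ/ (alveolo-palatal), /ʝ/ (palatal), /ɣ/ (velar), /ʕ/ (pharyngeal).
Gaps, from front to back: palatal lacks voiceless (/ç/); pharyngeal lacks voiceless (/ħ/).

/ç/, /ħ/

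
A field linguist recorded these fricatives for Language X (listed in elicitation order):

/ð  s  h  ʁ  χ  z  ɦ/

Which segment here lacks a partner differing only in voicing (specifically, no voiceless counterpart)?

/ð/

Alveolar: /s/ ~ /z/
Uvular: /χ/ ~ /ʁ/
Glottal: /h/ ~ /ɦ/
Dental: only /ð/ (voiced); no voiceless partner.
So /ð/ is the unpaired segment.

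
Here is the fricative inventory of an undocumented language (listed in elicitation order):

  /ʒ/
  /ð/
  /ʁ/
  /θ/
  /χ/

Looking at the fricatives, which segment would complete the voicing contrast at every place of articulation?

/ʃ/

dental: voiceless /θ/, voiced /ð/.
postalveolar: voiceless —, voiced /ʒ/.
uvular: voiceless /χ/, voiced /ʁ/.
The postalveolar row has no voiceless member, so the gap is the voiceless postalveolar fricative /ʃ/.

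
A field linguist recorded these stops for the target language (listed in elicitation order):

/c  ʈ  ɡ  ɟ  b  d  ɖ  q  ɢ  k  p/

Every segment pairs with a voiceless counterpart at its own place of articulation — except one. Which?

Bilabial: /p/ ~ /b/
Retroflex: /ʈ/ ~ /ɖ/
Palatal: /c/ ~ /ɟ/
Velar: /k/ ~ /ɡ/
Uvular: /q/ ~ /ɢ/
Alveolar: only /d/ (voiced); no voiceless partner.
So /d/ is the unpaired segment.

/d/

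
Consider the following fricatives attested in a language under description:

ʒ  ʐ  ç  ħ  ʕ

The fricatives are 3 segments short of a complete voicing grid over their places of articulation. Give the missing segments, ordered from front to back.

/ʃ/, /ʂ/, /ʝ/

Voiceless: /ç/ (palatal), /ħ/ (pharyngeal).
Voiced: /ʒ/ (postalveolar), /ʐ/ (retroflex), /ʕ/ (pharyngeal).
Gaps, from front to back: postalveolar lacks voiceless (/ʃ/); retroflex lacks voiceless (/ʂ/); palatal lacks voiced (/ʝ/).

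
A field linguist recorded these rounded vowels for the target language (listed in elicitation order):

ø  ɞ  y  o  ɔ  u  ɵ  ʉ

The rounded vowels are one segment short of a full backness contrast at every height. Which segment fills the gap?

high: front /y/, central /ʉ/, back /u/.
high-mid: front /ø/, central /ɵ/, back /o/.
low-mid: front —, central /ɞ/, back /ɔ/.
The low-mid row has no front member, so the gap is the low-mid front rounded vowel /œ/.

/œ/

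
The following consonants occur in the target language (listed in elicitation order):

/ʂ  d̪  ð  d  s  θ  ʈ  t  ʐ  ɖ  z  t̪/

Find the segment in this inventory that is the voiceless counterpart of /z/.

/s/

/z/ is a voiced alveolar fricative.
The voiceless counterpart is a voiceless alveolar fricative — in this inventory, /s/.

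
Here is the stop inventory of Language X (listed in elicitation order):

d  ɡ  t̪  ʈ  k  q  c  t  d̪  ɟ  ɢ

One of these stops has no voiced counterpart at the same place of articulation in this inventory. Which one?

Dental: /t̪/ ~ /d̪/
Alveolar: /t/ ~ /d/
Palatal: /c/ ~ /ɟ/
Velar: /k/ ~ /ɡ/
Uvular: /q/ ~ /ɢ/
Retroflex: only /ʈ/ (voiceless); no voiced partner.
So /ʈ/ is the unpaired segment.

/ʈ/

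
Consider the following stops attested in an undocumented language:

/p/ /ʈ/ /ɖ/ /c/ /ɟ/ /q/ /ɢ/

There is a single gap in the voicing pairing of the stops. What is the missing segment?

/b/

place of articulation  voiceless  voiced  
bilabial          p         —       
retroflex         ʈ         ɖ       
palatal           c         ɟ       
uvular            q         ɢ       
The bilabial row has no voiced member, so the gap is the voiced bilabial stop /b/.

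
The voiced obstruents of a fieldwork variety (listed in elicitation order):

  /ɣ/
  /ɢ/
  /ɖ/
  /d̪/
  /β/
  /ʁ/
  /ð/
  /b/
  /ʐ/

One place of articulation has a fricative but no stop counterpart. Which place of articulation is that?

place of articulation  stop      fricative
bilabial          b         β       
dental            d̪        ð       
retroflex         ɖ         ʐ       
velar             —         ɣ       
uvular            ɢ         ʁ       
Every place of articulation has a stop member except velar, where /ɡ/ would be expected.

velar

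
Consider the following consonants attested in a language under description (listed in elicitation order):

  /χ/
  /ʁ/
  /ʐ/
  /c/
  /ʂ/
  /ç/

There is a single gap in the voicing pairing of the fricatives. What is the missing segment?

retroflex: voiceless /ʂ/, voiced /ʐ/.
palatal: voiceless /ç/, voiced —.
uvular: voiceless /χ/, voiced /ʁ/.
The palatal row has no voiced member, so the gap is the voiced palatal fricative /ʝ/.

/ʝ/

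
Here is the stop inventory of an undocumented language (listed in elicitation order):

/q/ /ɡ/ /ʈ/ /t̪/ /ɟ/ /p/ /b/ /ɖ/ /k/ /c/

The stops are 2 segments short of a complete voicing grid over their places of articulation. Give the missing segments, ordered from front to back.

/d̪/, /ɢ/

bilabial: voiceless /p/, voiced /b/.
dental: voiceless /t̪/, voiced —.
retroflex: voiceless /ʈ/, voiced /ɖ/.
palatal: voiceless /c/, voiced /ɟ/.
velar: voiceless /k/, voiced /ɡ/.
uvular: voiceless /q/, voiced —.
Gaps, from front to back: dental lacks voiced (/d̪/); uvular lacks voiced (/ɢ/).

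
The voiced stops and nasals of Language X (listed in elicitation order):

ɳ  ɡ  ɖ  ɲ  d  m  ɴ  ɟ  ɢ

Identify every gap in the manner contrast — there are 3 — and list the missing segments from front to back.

bilabial: oral stop —, nasal /m/.
alveolar: oral stop /d/, nasal —.
retroflex: oral stop /ɖ/, nasal /ɳ/.
palatal: oral stop /ɟ/, nasal /ɲ/.
velar: oral stop /ɡ/, nasal —.
uvular: oral stop /ɢ/, nasal /ɴ/.
Gaps, from front to back: bilabial lacks oral stop (/b/); alveolar lacks nasal (/n/); velar lacks nasal (/ŋ/).

/b/, /n/, /ŋ/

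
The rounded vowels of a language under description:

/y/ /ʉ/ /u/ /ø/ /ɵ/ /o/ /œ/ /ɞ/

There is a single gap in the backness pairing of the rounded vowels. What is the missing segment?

height            front     central   back    
high              y         ʉ         u       
high-mid          ø         ɵ         o       
low-mid           œ         ɞ         —       
The low-mid row has no back member, so the gap is the low-mid back rounded vowel /ɔ/.

/ɔ/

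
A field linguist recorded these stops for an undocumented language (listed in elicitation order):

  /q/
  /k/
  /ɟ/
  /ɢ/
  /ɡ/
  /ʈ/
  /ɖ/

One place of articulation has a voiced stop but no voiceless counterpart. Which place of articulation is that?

palatal

Voiceless: /ʈ/ (retroflex), /k/ (velar), /q/ (uvular).
Voiced: /ɖ/ (retroflex), /ɟ/ (palatal), /ɡ/ (velar), /ɢ/ (uvular).
Every place of articulation has a voiceless member except palatal, where /c/ would be expected.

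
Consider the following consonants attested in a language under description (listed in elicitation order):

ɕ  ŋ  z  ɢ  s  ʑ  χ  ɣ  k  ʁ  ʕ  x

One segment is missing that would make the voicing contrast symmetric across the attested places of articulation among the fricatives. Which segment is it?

/ħ/

alveolar: voiceless /s/, voiced /z/.
alveolo-palatal: voiceless /ɕ/, voiced /ʑ/.
velar: voiceless /x/, voiced /ɣ/.
uvular: voiceless /χ/, voiced /ʁ/.
pharyngeal: voiceless —, voiced /ʕ/.
The pharyngeal row has no voiceless member, so the gap is the voiceless pharyngeal fricative /ħ/.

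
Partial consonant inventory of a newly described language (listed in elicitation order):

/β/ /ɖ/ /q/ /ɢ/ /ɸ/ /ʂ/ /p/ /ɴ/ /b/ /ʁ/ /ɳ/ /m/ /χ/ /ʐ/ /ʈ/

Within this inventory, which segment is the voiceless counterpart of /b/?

/p/

/b/ is a voiced bilabial stop.
The voiceless counterpart is a voiceless bilabial stop — in this inventory, /p/.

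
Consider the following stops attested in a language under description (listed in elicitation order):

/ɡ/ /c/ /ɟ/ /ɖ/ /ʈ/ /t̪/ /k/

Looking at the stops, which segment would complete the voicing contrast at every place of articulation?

/d̪/

Voiceless: /t̪/ (dental), /ʈ/ (retroflex), /c/ (palatal), /k/ (velar).
Voiced: /ɖ/ (retroflex), /ɟ/ (palatal), /ɡ/ (velar).
The dental row has no voiced member, so the gap is the voiced dental stop /d̪/.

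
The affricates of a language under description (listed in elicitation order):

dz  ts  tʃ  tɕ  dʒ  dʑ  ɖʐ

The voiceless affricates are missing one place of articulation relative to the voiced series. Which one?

alveolar: voiceless /ts/, voiced /dz/.
postalveolar: voiceless /tʃ/, voiced /dʒ/.
retroflex: voiceless —, voiced /ɖʐ/.
alveolo-palatal: voiceless /tɕ/, voiced /dʑ/.
Every place of articulation has a voiceless member except retroflex, where /ʈʂ/ would be expected.

retroflex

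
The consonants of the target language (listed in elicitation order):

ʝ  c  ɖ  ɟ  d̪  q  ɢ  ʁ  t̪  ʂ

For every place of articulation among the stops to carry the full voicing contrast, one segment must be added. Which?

dental: voiceless /t̪/, voiced /d̪/.
retroflex: voiceless —, voiced /ɖ/.
palatal: voiceless /c/, voiced /ɟ/.
uvular: voiceless /q/, voiced /ɢ/.
The retroflex row has no voiceless member, so the gap is the voiceless retroflex stop /ʈ/.

/ʈ/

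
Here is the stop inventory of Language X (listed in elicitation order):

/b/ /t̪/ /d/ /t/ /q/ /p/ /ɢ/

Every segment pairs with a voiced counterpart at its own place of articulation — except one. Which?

/t̪/

Bilabial: /p/ ~ /b/
Alveolar: /t/ ~ /d/
Uvular: /q/ ~ /ɢ/
Dental: only /t̪/ (voiceless); no voiced partner.
So /t̪/ is the unpaired segment.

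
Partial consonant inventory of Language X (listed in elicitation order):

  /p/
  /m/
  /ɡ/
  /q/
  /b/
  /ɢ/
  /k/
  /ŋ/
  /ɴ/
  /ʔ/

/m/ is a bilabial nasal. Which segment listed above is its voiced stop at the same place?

The voiced stop at the same place is a voiced bilabial stop — in this inventory, /b/.

/b/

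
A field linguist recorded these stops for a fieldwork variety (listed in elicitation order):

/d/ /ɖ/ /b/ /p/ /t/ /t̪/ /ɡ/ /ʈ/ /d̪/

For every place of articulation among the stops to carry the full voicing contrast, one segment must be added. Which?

bilabial: voiceless /p/, voiced /b/.
dental: voiceless /t̪/, voiced /d̪/.
alveolar: voiceless /t/, voiced /d/.
retroflex: voiceless /ʈ/, voiced /ɖ/.
velar: voiceless —, voiced /ɡ/.
The velar row has no voiceless member, so the gap is the voiceless velar stop /k/.

/k/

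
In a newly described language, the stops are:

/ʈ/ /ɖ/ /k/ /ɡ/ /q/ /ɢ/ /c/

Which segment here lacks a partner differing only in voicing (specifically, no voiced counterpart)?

Retroflex: /ʈ/ ~ /ɖ/
Velar: /k/ ~ /ɡ/
Uvular: /q/ ~ /ɢ/
Palatal: only /c/ (voiceless); no voiced partner.
So /c/ is the unpaired segment.

/c/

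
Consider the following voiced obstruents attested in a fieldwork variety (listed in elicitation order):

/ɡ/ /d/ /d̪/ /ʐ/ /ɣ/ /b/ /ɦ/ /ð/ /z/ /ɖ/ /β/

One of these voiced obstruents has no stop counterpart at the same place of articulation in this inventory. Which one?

/ɦ/

Bilabial: /b/ ~ /β/
Dental: /d̪/ ~ /ð/
Alveolar: /d/ ~ /z/
Retroflex: /ɖ/ ~ /ʐ/
Velar: /ɡ/ ~ /ɣ/
Glottal: only /ɦ/ (fricative); no stop partner.
So /ɦ/ is the unpaired segment.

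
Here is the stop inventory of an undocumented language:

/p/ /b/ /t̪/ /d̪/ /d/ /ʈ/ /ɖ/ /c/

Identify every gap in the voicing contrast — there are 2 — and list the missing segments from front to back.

/t/, /ɟ/

place of articulation  voiceless  voiced  
bilabial          p         b       
dental            t̪        d̪      
alveolar          —         d       
retroflex         ʈ         ɖ       
palatal           c         —       
Gaps, from front to back: alveolar lacks voiceless (/t/); palatal lacks voiced (/ɟ/).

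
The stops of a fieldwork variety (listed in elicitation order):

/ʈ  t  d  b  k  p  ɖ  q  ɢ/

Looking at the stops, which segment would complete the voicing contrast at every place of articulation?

Voiceless: /p/ (bilabial), /t/ (alveolar), /ʈ/ (retroflex), /k/ (velar), /q/ (uvular).
Voiced: /b/ (bilabial), /d/ (alveolar), /ɖ/ (retroflex), /ɢ/ (uvular).
The velar row has no voiced member, so the gap is the voiced velar stop /ɡ/.

/ɡ/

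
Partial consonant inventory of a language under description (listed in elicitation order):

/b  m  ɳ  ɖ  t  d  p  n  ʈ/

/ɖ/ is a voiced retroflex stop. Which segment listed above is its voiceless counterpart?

/ʈ/

The voiceless counterpart is a voiceless retroflex stop — in this inventory, /ʈ/.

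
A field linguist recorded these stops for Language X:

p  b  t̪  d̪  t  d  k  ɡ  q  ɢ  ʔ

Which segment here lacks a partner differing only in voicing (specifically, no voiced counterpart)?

/ʔ/

Bilabial: /p/ ~ /b/
Dental: /t̪/ ~ /d̪/
Alveolar: /t/ ~ /d/
Velar: /k/ ~ /ɡ/
Uvular: /q/ ~ /ɢ/
Glottal: only /ʔ/ (voiceless); no voiced partner.
So /ʔ/ is the unpaired segment.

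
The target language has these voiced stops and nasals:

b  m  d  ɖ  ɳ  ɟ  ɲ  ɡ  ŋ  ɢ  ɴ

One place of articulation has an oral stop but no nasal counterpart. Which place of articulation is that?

alveolar

Oral stop: /b/ (bilabial), /d/ (alveolar), /ɖ/ (retroflex), /ɟ/ (palatal), /ɡ/ (velar), /ɢ/ (uvular).
Nasal: /m/ (bilabial), /ɳ/ (retroflex), /ɲ/ (palatal), /ŋ/ (velar), /ɴ/ (uvular).
Every place of articulation has a nasal member except alveolar, where /n/ would be expected.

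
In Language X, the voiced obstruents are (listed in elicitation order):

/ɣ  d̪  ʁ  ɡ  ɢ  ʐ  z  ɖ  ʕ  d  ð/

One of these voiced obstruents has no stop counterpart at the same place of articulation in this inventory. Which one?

/ʕ/

Dental: /d̪/ ~ /ð/
Alveolar: /d/ ~ /z/
Retroflex: /ɖ/ ~ /ʐ/
Velar: /ɡ/ ~ /ɣ/
Uvular: /ɢ/ ~ /ʁ/
Pharyngeal: only /ʕ/ (fricative); no stop partner.
So /ʕ/ is the unpaired segment.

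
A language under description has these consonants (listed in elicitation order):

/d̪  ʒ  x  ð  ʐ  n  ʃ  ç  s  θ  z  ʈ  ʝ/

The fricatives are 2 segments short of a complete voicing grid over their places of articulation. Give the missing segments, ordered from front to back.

dental: voiceless /θ/, voiced /ð/.
alveolar: voiceless /s/, voiced /z/.
postalveolar: voiceless /ʃ/, voiced /ʒ/.
retroflex: voiceless —, voiced /ʐ/.
palatal: voiceless /ç/, voiced /ʝ/.
velar: voiceless /x/, voiced —.
Gaps, from front to back: retroflex lacks voiceless (/ʂ/); velar lacks voiced (/ɣ/).

/ʂ/, /ɣ/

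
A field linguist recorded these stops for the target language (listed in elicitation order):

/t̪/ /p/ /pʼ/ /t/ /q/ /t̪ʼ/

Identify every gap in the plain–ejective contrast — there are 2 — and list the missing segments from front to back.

bilabial: plain /p/, ejective /pʼ/.
dental: plain /t̪/, ejective /t̪ʼ/.
alveolar: plain /t/, ejective —.
uvular: plain /q/, ejective —.
Gaps, from front to back: alveolar lacks ejective (/tʼ/); uvular lacks ejective (/qʼ/).

/tʼ/, /qʼ/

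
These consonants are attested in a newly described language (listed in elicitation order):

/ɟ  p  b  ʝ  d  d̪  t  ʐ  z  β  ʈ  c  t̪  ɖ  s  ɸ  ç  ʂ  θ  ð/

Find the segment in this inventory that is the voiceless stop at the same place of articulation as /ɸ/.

/ɸ/ is a voiceless bilabial fricative.
The voiceless stop at the same place is a voiceless bilabial stop — in this inventory, /p/.

/p/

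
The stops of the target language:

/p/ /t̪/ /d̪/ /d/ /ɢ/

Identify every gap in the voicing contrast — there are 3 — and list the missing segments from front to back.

/b/, /t/, /q/

place of articulation  voiceless  voiced  
bilabial          p         —       
dental            t̪        d̪      
alveolar          —         d       
uvular            —         ɢ       
Gaps, from front to back: bilabial lacks voiced (/b/); alveolar lacks voiceless (/t/); uvular lacks voiceless (/q/).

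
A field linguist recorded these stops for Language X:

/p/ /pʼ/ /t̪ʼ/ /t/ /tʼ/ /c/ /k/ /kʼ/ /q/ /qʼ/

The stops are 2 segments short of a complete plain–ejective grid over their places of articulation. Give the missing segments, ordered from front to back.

/t̪/, /cʼ/

Plain: /p/ (bilabial), /t/ (alveolar), /c/ (palatal), /k/ (velar), /q/ (uvular).
Ejective: /pʼ/ (bilabial), /t̪ʼ/ (dental), /tʼ/ (alveolar), /kʼ/ (velar), /qʼ/ (uvular).
Gaps, from front to back: dental lacks plain (/t̪/); palatal lacks ejective (/cʼ/).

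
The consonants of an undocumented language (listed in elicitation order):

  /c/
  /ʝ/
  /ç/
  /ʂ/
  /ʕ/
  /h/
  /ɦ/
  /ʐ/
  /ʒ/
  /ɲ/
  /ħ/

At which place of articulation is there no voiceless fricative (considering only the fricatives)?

place of articulation  voiceless  voiced  
postalveolar      —         ʒ       
retroflex         ʂ         ʐ       
palatal           ç         ʝ       
pharyngeal        ħ         ʕ       
glottal           h         ɦ       
Every place of articulation has a voiceless member except postalveolar, where /ʃ/ would be expected.

postalveolar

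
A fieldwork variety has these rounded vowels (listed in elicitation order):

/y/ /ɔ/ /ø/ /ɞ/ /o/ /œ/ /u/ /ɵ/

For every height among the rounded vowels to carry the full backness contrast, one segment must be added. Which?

high: front /y/, central —, back /u/.
high-mid: front /ø/, central /ɵ/, back /o/.
low-mid: front /œ/, central /ɞ/, back /ɔ/.
The high row has no central member, so the gap is the high central rounded vowel /ʉ/.

/ʉ/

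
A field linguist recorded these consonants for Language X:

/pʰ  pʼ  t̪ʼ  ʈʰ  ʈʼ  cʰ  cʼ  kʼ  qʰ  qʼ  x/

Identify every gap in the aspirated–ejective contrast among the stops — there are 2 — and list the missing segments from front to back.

/t̪ʰ/, /kʰ/

bilabial: aspirated /pʰ/, ejective /pʼ/.
dental: aspirated —, ejective /t̪ʼ/.
retroflex: aspirated /ʈʰ/, ejective /ʈʼ/.
palatal: aspirated /cʰ/, ejective /cʼ/.
velar: aspirated —, ejective /kʼ/.
uvular: aspirated /qʰ/, ejective /qʼ/.
Gaps, from front to back: dental lacks aspirated (/t̪ʰ/); velar lacks aspirated (/kʰ/).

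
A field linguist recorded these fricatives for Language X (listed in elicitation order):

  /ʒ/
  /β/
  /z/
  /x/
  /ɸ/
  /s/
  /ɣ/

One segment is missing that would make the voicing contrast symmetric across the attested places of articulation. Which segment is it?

Voiceless: /ɸ/ (bilabial), /s/ (alveolar), /x/ (velar).
Voiced: /β/ (bilabial), /z/ (alveolar), /ʒ/ (postalveolar), /ɣ/ (velar).
The postalveolar row has no voiceless member, so the gap is the voiceless postalveolar fricative /ʃ/.

/ʃ/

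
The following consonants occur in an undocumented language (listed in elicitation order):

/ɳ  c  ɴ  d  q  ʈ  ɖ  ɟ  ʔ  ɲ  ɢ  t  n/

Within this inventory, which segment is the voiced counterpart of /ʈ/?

/ʈ/ is a voiceless retroflex stop.
The voiced counterpart is a voiced retroflex stop — in this inventory, /ɖ/.

/ɖ/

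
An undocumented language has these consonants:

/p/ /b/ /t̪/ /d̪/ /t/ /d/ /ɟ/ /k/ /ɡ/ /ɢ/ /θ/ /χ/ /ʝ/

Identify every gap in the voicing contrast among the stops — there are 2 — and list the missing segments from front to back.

bilabial: voiceless /p/, voiced /b/.
dental: voiceless /t̪/, voiced /d̪/.
alveolar: voiceless /t/, voiced /d/.
palatal: voiceless —, voiced /ɟ/.
velar: voiceless /k/, voiced /ɡ/.
uvular: voiceless —, voiced /ɢ/.
Gaps, from front to back: palatal lacks voiceless (/c/); uvular lacks voiceless (/q/).

/c/, /q/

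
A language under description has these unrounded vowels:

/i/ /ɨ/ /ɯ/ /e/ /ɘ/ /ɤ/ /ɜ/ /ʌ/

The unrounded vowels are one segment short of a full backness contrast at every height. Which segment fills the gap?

/ɛ/

Front: /i/ (high), /e/ (high-mid).
Central: /ɨ/ (high), /ɘ/ (high-mid), /ɜ/ (low-mid).
Back: /ɯ/ (high), /ɤ/ (high-mid), /ʌ/ (low-mid).
The low-mid row has no front member, so the gap is the low-mid front unrounded vowel /ɛ/.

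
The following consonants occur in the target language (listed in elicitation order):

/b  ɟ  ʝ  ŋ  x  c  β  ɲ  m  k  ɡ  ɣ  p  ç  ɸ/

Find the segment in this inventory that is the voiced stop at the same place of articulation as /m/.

/m/ is a bilabial nasal.
The voiced stop at the same place is a voiced bilabial stop — in this inventory, /b/.

/b/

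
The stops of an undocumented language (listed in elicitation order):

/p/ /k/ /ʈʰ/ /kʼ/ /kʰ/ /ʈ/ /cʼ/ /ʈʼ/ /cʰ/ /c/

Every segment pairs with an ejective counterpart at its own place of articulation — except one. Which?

/p/

Retroflex: /ʈ/ ~ /ʈʰ/ ~ /ʈʼ/
Palatal: /c/ ~ /cʰ/ ~ /cʼ/
Velar: /k/ ~ /kʰ/ ~ /kʼ/
Bilabial: only /p/ (plain); no ejective partner.
So /p/ is the unpaired segment.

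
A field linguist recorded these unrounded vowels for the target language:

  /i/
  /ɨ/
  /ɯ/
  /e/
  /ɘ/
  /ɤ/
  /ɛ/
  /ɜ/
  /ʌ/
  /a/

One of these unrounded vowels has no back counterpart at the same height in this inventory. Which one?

/a/

High: /i/ ~ /ɨ/ ~ /ɯ/
High-mid: /e/ ~ /ɘ/ ~ /ɤ/
Low-mid: /ɛ/ ~ /ɜ/ ~ /ʌ/
Low: only /a/ (front); no back partner.
So /a/ is the unpaired segment.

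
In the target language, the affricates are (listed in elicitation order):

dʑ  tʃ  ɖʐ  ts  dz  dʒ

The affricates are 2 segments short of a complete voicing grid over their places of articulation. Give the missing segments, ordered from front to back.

/ʈʂ/, /tɕ/

alveolar: voiceless /ts/, voiced /dz/.
postalveolar: voiceless /tʃ/, voiced /dʒ/.
retroflex: voiceless —, voiced /ɖʐ/.
alveolo-palatal: voiceless —, voiced /dʑ/.
Gaps, from front to back: retroflex lacks voiceless (/ʈʂ/); alveolo-palatal lacks voiceless (/tɕ/).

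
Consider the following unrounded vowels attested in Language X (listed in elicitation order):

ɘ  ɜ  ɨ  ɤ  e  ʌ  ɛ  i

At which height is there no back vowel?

high

height            front     central   back    
high              i         ɨ         —       
high-mid          e         ɘ         ɤ       
low-mid           ɛ         ɜ         ʌ       
Every height has a back member except high, where /ɯ/ would be expected.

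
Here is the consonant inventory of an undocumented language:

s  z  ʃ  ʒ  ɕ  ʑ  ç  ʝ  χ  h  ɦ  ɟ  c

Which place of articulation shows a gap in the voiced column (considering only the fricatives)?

uvular

place of articulation  voiceless  voiced  
alveolar          s         z       
postalveolar      ʃ         ʒ       
alveolo-palatal   ɕ         ʑ       
palatal           ç         ʝ       
uvular            χ         —       
glottal           h         ɦ       
Every place of articulation has a voiced member except uvular, where /ʁ/ would be expected.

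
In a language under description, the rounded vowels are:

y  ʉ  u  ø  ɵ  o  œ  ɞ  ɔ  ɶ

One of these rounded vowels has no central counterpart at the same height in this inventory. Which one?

/ɶ/

High: /y/ ~ /ʉ/ ~ /u/
High-mid: /ø/ ~ /ɵ/ ~ /o/
Low-mid: /œ/ ~ /ɞ/ ~ /ɔ/
Low: only /ɶ/ (front); no central partner.
So /ɶ/ is the unpaired segment.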